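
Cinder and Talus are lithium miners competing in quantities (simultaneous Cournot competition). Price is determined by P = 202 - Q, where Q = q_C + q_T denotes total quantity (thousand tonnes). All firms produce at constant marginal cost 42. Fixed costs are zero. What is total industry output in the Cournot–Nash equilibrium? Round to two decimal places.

106.67

Each firm earns π_i = (202 - Q)q_i - 42q_i.
First-order condition (treating rivals' output as given): 160 - 2q_i - q_j = 0.
By symmetry each firm produces the same amount; substituting q_j = q_i yields q_i = 160/3.
Total output Q = 160/3 + 160/3 = 320/3.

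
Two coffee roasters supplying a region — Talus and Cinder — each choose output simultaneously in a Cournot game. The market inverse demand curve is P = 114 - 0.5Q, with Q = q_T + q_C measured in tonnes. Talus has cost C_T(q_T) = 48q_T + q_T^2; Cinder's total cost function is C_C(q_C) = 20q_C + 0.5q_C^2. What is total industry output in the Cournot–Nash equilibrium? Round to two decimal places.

Talus's profit: π_T = (114 - 0.5Q)q_T - (48q_T + q_T²). Setting ∂π_T/∂q_T = 0: 66 - 3q_T - (1/2)(q_C) = 0.
Cinder's first-order condition: 94 - 2q_C - (1/2)(q_T) = 0.
Best responses: q_T = (66 - (1/2)q_C)/3, q_C = (94 - (1/2)q_T)/2.
Substituting one into the other gives q_T = 340/23 and q_C = 996/23.
Total output Q = 340/23 + 996/23 = 1336/23.

58.09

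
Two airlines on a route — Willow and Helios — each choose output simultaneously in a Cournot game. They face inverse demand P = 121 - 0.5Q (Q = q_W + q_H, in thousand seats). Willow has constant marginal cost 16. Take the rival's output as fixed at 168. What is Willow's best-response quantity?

With the rival's output fixed at 168, Willow's profit is π_W = (121 - (1/2)·168 - (1/2)q_W)q_W - (16q_W) = (37 - (1/2)q_W)q_W - (16q_W).
∂π_W/∂q_W = 21 - q_W = 0, so q_W = 21.

21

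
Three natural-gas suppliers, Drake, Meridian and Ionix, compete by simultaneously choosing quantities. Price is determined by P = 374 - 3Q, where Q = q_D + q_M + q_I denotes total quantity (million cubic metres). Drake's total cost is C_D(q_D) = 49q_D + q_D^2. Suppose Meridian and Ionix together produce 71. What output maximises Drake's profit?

14

With rivals' combined output fixed at 71, Drake's profit is π_D = (374 - 3·71 - 3q_D)q_D - (49q_D + q_D²) = (161 - 3q_D)q_D - (49q_D + q_D²).
∂π_D/∂q_D = 112 - 8q_D = 0, so q_D = 14.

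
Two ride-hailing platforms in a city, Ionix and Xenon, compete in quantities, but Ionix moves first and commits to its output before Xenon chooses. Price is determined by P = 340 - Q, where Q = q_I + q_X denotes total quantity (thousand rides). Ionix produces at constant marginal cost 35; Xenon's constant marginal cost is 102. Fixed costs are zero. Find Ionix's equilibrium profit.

17298

The follower Xenon best-responds to any q_I: π_X = (340 - Q)q_X - 102q_X.
Follower FOC: 238 - q_I - 2q_X = 0, so q_X(q_I) = (238 - q_I)/2.
Ionix substitutes q_X(q_I) into its own profit: π_I = q_I(340 - q_I - (238 - q_I)/2) - 35q_I = (221 - (1/2)q_I)q_I - 35q_I.
Maximising: ∂π_I/∂q_I = 186 - q_I = 0, giving q_I = 186.
Then q_X = (238 - 186)/2 = 26.
Price P = 340 - 212 = 128.
Ionix's profit: (128 - 35)·186 = 17298.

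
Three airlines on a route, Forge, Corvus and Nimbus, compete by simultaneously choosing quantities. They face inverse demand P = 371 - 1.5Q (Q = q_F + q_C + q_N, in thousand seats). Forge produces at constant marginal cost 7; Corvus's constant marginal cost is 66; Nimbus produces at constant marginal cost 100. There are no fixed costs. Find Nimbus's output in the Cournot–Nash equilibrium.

24

Forge's profit: π_F = (371 - 1.5Q)q_F - (7q_F). Setting ∂π_F/∂q_F = 0: 364 - 3q_F - (3/2)(q_C + q_N) = 0.
Corvus's profit: π_C = (371 - 1.5Q)q_C - (66q_C). Setting ∂π_C/∂q_C = 0: 305 - 3q_C - (3/2)(q_F + q_N) = 0.
Nimbus's first-order condition: 271 - 3q_N - (3/2)(q_F + q_C) = 0.
Adding the 3 first-order conditions: 940 − 6Q = 0, so Q = 470/3.
Back-substituting: q_F = (364 − 235)/(3/2) = 86, q_C = (305 − 235)/(3/2) = 140/3, q_N = (271 − 235)/(3/2) = 24.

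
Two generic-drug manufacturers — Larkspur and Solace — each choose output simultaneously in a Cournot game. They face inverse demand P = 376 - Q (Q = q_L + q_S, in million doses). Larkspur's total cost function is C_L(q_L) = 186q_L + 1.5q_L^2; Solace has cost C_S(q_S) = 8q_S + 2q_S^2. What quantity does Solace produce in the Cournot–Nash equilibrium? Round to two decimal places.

Larkspur's profit: π_L = (376 - Q)q_L - (186q_L + (3/2)q_L²). Setting ∂π_L/∂q_L = 0: 190 - 5q_L - (q_S) = 0.
Solace's first-order condition: 368 - 6q_S - (q_L) = 0.
Rearranging gives the reaction functions q_L = (190 - q_S)/5 and q_S = (368 - q_L)/6.
Substituting one into the other gives q_L = 772/29 and q_S = 1650/29.

56.90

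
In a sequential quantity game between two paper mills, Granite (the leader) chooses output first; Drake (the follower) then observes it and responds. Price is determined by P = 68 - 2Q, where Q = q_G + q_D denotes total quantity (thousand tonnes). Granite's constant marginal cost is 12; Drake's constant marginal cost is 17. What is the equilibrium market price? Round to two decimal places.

27.25

The follower Drake best-responds to any q_G: π_D = (68 - 2Q)q_D - 17q_D.
∂π_D/∂q_D = 51 - 2q_G - 4q_D = 0 gives the reaction function q_D = (51 - 2q_G)/4.
The leader anticipates this reaction. Substituting into P = 68 - 2Q gives P = 85/2 - q_G, so π_G = (85/2 - q_G)q_G - 12q_G.
Maximising: ∂π_G/∂q_G = 61/2 - 2q_G = 0, giving q_G = 61/4.
Then q_D = (51 - 2·(61/4))/4 = 41/8.
Total output Q = 163/8, so price P = 68 - 2·(163/8) = 109/4.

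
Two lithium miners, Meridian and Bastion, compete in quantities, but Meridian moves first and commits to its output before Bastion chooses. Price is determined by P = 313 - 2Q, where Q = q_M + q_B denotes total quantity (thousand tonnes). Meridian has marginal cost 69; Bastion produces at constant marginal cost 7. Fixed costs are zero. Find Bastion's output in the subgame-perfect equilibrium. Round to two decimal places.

53.75

Solve by backward induction. Given q_M, the follower Bastion maximises π_B = (313 - 2q_M - 2q_B)q_B - 7q_B.
∂π_B/∂q_B = 306 - 2q_M - 4q_B = 0 gives the reaction function q_B = (306 - 2q_M)/4.
Meridian substitutes q_B(q_M) into its own profit: π_M = q_M(313 - 2q_M - (306 - 2q_M)/2) - 69q_M = (160 - q_M)q_M - 69q_M.
Leader FOC: 91 - 2q_M = 0, so q_M = 91/2.
Then q_B = (306 - 2·(91/2))/4 = 215/4.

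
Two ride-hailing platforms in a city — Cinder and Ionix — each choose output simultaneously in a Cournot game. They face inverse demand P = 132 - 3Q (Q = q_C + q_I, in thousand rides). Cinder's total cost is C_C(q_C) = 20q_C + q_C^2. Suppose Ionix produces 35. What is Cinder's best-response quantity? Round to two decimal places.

0.88

With the rival's output fixed at 35, Cinder's profit is π_C = (132 - 3·35 - 3q_C)q_C - (20q_C + q_C²) = (27 - 3q_C)q_C - (20q_C + q_C²).
∂π_C/∂q_C = 7 - 8q_C = 0, so q_C = 7/8.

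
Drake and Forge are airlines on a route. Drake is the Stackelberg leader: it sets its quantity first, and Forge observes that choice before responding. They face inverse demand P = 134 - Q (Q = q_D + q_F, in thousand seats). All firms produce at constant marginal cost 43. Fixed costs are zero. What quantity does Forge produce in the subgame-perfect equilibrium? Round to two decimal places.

The follower Forge best-responds to any q_D: π_F = (134 - Q)q_F - 43q_F.
Follower FOC: 91 - q_D - 2q_F = 0, so q_F(q_D) = (91 - q_D)/2.
Drake substitutes q_F(q_D) into its own profit: π_D = q_D(134 - q_D - (91 - q_D)/2) - 43q_D = (177/2 - (1/2)q_D)q_D - 43q_D.
Maximising: ∂π_D/∂q_D = 91/2 - q_D = 0, giving q_D = 91/2.
Then q_F = (91 - 91/2)/2 = 91/4.

22.75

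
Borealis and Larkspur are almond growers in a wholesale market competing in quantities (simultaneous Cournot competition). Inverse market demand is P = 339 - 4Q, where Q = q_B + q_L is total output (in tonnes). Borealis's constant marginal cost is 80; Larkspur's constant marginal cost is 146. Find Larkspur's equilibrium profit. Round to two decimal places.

Borealis's profit: π_B = (339 - 4Q)q_B - (80q_B). Setting ∂π_B/∂q_B = 0: 259 - 8q_B - 4(q_L) = 0.
Larkspur's profit: π_L = (339 - 4Q)q_L - (146q_L). Setting ∂π_L/∂q_L = 0: 193 - 8q_L - 4(q_B) = 0.
Best responses: q_B = (259 - 4q_L)/8, q_L = (193 - 4q_B)/8.
Solving the pair: q_B = 325/12, q_L = 127/12.
Price P = 339 - 4·(113/3) = 565/3.
Larkspur's profit: (565/3 - 146)·(127/12) = 448.0278.

448.03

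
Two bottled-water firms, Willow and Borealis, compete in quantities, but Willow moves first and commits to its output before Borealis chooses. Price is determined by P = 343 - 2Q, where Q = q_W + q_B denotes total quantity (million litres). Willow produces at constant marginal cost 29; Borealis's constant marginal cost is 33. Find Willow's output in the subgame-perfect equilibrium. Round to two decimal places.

79.50

Solve by backward induction. Given q_W, the follower Borealis maximises π_B = (343 - 2q_W - 2q_B)q_B - 33q_B.
∂π_B/∂q_B = 310 - 2q_W - 4q_B = 0 gives the reaction function q_B = (310 - 2q_W)/4.
Willow substitutes q_B(q_W) into its own profit: π_W = q_W(343 - 2q_W - (310 - 2q_W)/2) - 29q_W = (188 - q_W)q_W - 29q_W.
The leader's first-order condition 159 - 2q_W = 0 yields q_W = 159/2.
Then q_B = (310 - 2·(159/2))/4 = 151/4.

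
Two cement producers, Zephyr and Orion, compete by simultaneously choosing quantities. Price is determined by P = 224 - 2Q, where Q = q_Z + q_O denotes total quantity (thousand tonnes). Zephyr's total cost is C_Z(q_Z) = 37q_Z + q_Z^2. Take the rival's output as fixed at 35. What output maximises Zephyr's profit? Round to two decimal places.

With the rival's output fixed at 35, Zephyr's profit is π_Z = (224 - 2·35 - 2q_Z)q_Z - (37q_Z + q_Z²) = (154 - 2q_Z)q_Z - (37q_Z + q_Z²).
∂π_Z/∂q_Z = 117 - 6q_Z = 0, so q_Z = 39/2.

19.50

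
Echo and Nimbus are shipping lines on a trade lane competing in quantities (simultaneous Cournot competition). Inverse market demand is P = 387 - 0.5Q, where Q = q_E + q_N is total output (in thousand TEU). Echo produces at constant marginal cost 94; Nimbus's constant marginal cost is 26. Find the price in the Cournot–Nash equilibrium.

169

Echo's profit: π_E = (387 - 0.5Q)q_E - (94q_E). Setting ∂π_E/∂q_E = 0: 293 - q_E - (1/2)(q_N) = 0.
Nimbus's profit: π_N = (387 - 0.5Q)q_N - (26q_N). Setting ∂π_N/∂q_N = 0: 361 - q_N - (1/2)(q_E) = 0.
Rearranging gives the reaction functions q_E = (293 - (1/2)q_N) and q_N = (361 - (1/2)q_E).
Substituting one into the other gives q_E = 150 and q_N = 286.
Total output Q = 436, so price P = 387 - (1/2)·436 = 169.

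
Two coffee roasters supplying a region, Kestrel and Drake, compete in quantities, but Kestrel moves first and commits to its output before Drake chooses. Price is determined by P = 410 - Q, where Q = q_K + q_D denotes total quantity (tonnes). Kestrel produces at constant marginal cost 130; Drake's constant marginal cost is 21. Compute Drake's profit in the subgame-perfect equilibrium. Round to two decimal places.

23028.06

The follower Drake best-responds to any q_K: π_D = (410 - Q)q_D - 21q_D.
Setting the follower's marginal profit to zero, 389 - q_K - 2q_D = 0, i.e. q_D = (389 - q_K)/2.
The leader anticipates this reaction. Substituting into P = 410 - Q gives P = 431/2 - (1/2)q_K, so π_K = (431/2 - (1/2)q_K)q_K - 130q_K.
Maximising: ∂π_K/∂q_K = 171/2 - q_K = 0, giving q_K = 171/2.
Then q_D = (389 - 171/2)/2 = 607/4.
Price P = 410 - 949/4 = 691/4.
Drake's profit: (691/4 - 21)·(607/4) = 23028.0625.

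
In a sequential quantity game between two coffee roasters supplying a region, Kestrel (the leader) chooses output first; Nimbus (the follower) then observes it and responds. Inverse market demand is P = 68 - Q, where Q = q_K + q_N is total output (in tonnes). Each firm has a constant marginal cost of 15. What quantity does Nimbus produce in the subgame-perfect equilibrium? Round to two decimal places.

13.25

Solve by backward induction. Given q_K, the follower Nimbus maximises π_N = (68 - q_K - q_N)q_N - 15q_N.
∂π_N/∂q_N = 53 - q_K - 2q_N = 0 gives the reaction function q_N = (53 - q_K)/2.
Kestrel substitutes q_N(q_K) into its own profit: π_K = q_K(68 - q_K - (53 - q_K)/2) - 15q_K = (83/2 - (1/2)q_K)q_K - 15q_K.
Leader FOC: 53/2 - q_K = 0, so q_K = 53/2.
Then q_N = (53 - 53/2)/2 = 53/4.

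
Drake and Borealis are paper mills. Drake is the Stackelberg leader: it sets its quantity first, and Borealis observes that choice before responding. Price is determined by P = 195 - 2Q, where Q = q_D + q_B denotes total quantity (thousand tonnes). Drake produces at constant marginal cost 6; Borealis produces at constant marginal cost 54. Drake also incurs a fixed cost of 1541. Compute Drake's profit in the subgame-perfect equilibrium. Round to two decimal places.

The follower Borealis best-responds to any q_D: π_B = (195 - 2Q)q_B - 54q_B.
∂π_B/∂q_B = 141 - 2q_D - 4q_B = 0 gives the reaction function q_B = (141 - 2q_D)/4.
Drake substitutes q_B(q_D) into its own profit: π_D = q_D(195 - 2q_D - (141 - 2q_D)/2) - 6q_D = (249/2 - q_D)q_D - 6q_D.
Leader FOC: 237/2 - 2q_D = 0, so q_D = 237/4.
Then q_B = (141 - 2·(237/4))/4 = 45/8.
Price P = 195 - 2·(519/8) = 261/4.
Drake's profit: (261/4 - 6)·(237/4) - 1541 = 1969.5625.

1969.56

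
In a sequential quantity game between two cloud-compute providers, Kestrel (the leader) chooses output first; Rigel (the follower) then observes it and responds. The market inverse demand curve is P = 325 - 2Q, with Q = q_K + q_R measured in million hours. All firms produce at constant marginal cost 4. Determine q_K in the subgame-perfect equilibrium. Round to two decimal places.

The follower Rigel best-responds to any q_K: π_R = (325 - 2Q)q_R - 4q_R.
∂π_R/∂q_R = 321 - 2q_K - 4q_R = 0 gives the reaction function q_R = (321 - 2q_K)/4.
Kestrel substitutes q_R(q_K) into its own profit: π_K = q_K(325 - 2q_K - (321 - 2q_K)/2) - 4q_K = (329/2 - q_K)q_K - 4q_K.
The leader's first-order condition 321/2 - 2q_K = 0 yields q_K = 321/4.
Then q_R = (321 - 2·(321/4))/4 = 321/8.

80.25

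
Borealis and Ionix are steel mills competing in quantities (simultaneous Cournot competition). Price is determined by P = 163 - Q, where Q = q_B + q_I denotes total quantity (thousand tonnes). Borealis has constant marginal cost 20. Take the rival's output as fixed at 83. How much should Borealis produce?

30

With the rival's output fixed at 83, Borealis's profit is π_B = (163 - 83 - q_B)q_B - (20q_B) = (80 - q_B)q_B - (20q_B).
∂π_B/∂q_B = 60 - 2q_B = 0, so q_B = 30.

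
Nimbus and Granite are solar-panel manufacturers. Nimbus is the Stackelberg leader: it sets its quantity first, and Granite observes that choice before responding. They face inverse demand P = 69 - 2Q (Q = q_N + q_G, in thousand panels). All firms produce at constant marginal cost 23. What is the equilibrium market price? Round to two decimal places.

34.50

Solve by backward induction. Given q_N, the follower Granite maximises π_G = (69 - 2q_N - 2q_G)q_G - 23q_G.
∂π_G/∂q_G = 46 - 2q_N - 4q_G = 0 gives the reaction function q_G = (46 - 2q_N)/4.
Nimbus substitutes q_G(q_N) into its own profit: π_N = q_N(69 - 2q_N - (46 - 2q_N)/2) - 23q_N = (46 - q_N)q_N - 23q_N.
The leader's first-order condition 23 - 2q_N = 0 yields q_N = 23/2.
Then q_G = (46 - 2·(23/2))/4 = 23/4.
Total output Q = 69/4, so price P = 69 - 2·(69/4) = 69/2.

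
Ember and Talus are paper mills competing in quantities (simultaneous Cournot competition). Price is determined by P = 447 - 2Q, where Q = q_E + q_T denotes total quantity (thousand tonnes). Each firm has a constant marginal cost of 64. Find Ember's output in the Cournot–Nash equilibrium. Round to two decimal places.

A representative firm's profit is π_i = q_i(447 - 2Q) - 64q_i.
First-order condition (treating rivals' output as given): 383 - 4q_i - 2q_j = 0.
By symmetry each firm produces the same amount; substituting q_j = q_i yields q_i = 383/6.

63.83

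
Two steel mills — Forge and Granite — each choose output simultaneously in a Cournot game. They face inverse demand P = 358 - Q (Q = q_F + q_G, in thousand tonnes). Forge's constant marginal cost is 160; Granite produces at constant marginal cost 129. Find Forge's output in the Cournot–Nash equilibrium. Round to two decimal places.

Forge's profit: π_F = (358 - Q)q_F - (160q_F). Setting ∂π_F/∂q_F = 0: 198 - 2q_F - (q_G) = 0.
Granite's profit: π_G = (358 - Q)q_G - (129q_G). Setting ∂π_G/∂q_G = 0: 229 - 2q_G - (q_F) = 0.
Rearranging gives the reaction functions q_F = (198 - q_G)/2 and q_G = (229 - q_F)/2.
Solving the pair: q_F = 167/3, q_G = 260/3.

55.67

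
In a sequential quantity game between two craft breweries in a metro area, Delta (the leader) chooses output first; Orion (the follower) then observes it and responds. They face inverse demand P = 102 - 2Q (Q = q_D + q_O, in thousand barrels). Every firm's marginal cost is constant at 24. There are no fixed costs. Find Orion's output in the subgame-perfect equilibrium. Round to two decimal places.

Solve by backward induction. Given q_D, the follower Orion maximises π_O = (102 - 2q_D - 2q_O)q_O - 24q_O.
Follower FOC: 78 - 2q_D - 4q_O = 0, so q_O(q_D) = (78 - 2q_D)/4.
The leader anticipates this reaction. Substituting into P = 102 - 2Q gives P = 63 - q_D, so π_D = (63 - q_D)q_D - 24q_D.
Maximising: ∂π_D/∂q_D = 39 - 2q_D = 0, giving q_D = 39/2.
Then q_O = (78 - 2·(39/2))/4 = 39/4.

9.75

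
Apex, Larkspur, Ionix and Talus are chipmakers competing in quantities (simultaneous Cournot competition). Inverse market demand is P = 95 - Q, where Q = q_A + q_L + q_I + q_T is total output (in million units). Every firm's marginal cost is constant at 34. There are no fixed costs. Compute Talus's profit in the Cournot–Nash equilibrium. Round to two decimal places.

Each firm earns π_i = (95 - Q)q_i - 34q_i.
Setting ∂π_i/∂q_i = 0 with rivals' quantities fixed: 61 - 2q_i - Σ_{j≠i} q_j = 0.
By symmetry each firm produces the same amount; substituting Σ_{j≠i} q_j = 3q_i yields q_i = 61/5.
Price P = 95 - 244/5 = 231/5.
Talus's profit: (231/5 - 34)·(61/5) = 148.8400.

148.84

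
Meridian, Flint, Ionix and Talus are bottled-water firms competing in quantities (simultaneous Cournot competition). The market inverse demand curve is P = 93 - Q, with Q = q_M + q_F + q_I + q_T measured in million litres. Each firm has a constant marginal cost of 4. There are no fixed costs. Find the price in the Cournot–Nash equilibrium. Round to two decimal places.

Each firm earns π_i = (93 - Q)q_i - 4q_i.
Setting ∂π_i/∂q_i = 0 with rivals' quantities fixed: 89 - 2q_i - Σ_{j≠i} q_j = 0.
By symmetry each firm produces the same amount; substituting Σ_{j≠i} q_j = 3q_i yields q_i = 89/5.
Total output Q = 356/5, so price P = 93 - 356/5 = 109/5.

21.80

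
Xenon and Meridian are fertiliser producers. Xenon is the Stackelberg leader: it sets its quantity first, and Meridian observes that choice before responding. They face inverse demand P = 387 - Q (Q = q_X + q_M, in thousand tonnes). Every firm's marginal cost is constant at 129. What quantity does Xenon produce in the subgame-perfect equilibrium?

129

Solve by backward induction. Given q_X, the follower Meridian maximises π_M = (387 - q_X - q_M)q_M - 129q_M.
Follower FOC: 258 - q_X - 2q_M = 0, so q_M(q_X) = (258 - q_X)/2.
Xenon substitutes q_M(q_X) into its own profit: π_X = q_X(387 - q_X - (258 - q_X)/2) - 129q_X = (258 - (1/2)q_X)q_X - 129q_X.
Leader FOC: 129 - q_X = 0, so q_X = 129.
Then q_M = (258 - 129)/2 = 129/2.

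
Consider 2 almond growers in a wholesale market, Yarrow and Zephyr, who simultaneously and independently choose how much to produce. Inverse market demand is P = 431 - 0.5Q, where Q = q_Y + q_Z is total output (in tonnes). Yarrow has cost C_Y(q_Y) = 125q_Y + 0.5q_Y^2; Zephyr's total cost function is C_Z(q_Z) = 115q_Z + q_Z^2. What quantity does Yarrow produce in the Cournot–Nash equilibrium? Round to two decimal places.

Yarrow's profit: π_Y = (431 - 0.5Q)q_Y - (125q_Y + (1/2)q_Y²). Setting ∂π_Y/∂q_Y = 0: 306 - 2q_Y - (1/2)(q_Z) = 0.
Zephyr's first-order condition: 316 - 3q_Z - (1/2)(q_Y) = 0.
Rearranging gives the reaction functions q_Y = (306 - (1/2)q_Z)/2 and q_Z = (316 - (1/2)q_Y)/3.
Solving the pair: q_Y = 132.1739, q_Z = 1916/23.

132.17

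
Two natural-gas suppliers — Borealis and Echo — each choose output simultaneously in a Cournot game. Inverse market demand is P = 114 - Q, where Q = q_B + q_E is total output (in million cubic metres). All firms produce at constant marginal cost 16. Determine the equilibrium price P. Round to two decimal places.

Each firm earns π_i = (114 - Q)q_i - 16q_i.
First-order condition (treating rivals' output as given): 98 - 2q_i - q_j = 0.
By symmetry each firm produces the same amount; substituting q_j = q_i yields q_i = 98/3.
Total output Q = 196/3, so price P = 114 - 196/3 = 146/3.

48.67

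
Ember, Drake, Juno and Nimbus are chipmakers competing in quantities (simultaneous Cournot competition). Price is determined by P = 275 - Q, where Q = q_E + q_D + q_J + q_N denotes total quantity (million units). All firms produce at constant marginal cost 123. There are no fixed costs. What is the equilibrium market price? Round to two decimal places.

A representative firm's profit is π_i = q_i(275 - Q) - 123q_i.
First-order condition (treating rivals' output as given): 152 - 2q_i - Σ_{j≠i} q_j = 0.
By symmetry each firm produces the same amount; substituting Σ_{j≠i} q_j = 3q_i yields q_i = 152/5.
Total output Q = 608/5, so price P = 275 - 608/5 = 767/5.

153.40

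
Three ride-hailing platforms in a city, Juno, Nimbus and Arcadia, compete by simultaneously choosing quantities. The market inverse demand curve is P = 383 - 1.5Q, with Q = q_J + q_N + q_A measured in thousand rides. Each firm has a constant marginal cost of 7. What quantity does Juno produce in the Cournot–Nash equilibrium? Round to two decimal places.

62.67

A representative firm's profit is π_i = q_i(383 - 1.5Q) - 7q_i.
Setting ∂π_i/∂q_i = 0 with rivals' quantities fixed: 376 - 3q_i - (3/2)·Σ_{j≠i} q_j = 0.
With identical firms every q_j equals q_i, so Σ_{j≠i} q_j = 2q_i and 376 = 6q_i, giving q_i = 188/3.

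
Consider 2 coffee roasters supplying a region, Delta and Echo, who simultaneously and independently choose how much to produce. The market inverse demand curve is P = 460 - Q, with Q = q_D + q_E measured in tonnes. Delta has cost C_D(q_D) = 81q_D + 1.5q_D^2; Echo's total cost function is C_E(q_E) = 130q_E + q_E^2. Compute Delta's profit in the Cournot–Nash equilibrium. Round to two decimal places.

Delta's profit: π_D = (460 - Q)q_D - (81q_D + (3/2)q_D²). Setting ∂π_D/∂q_D = 0: 379 - 5q_D - (q_E) = 0.
Echo's first-order condition: 330 - 4q_E - (q_D) = 0.
Rearranging gives the reaction functions q_D = (379 - q_E)/5 and q_E = (330 - q_D)/4.
Solving the pair: q_D = 1186/19, q_E = 1271/19.
Price P = 460 - 129.3158 = 330.6842.
Delta's profit: 330.6842·(1186/19) - 81·(1186/19) - (3/2)(1186/19)² = 9740.9695.

9740.97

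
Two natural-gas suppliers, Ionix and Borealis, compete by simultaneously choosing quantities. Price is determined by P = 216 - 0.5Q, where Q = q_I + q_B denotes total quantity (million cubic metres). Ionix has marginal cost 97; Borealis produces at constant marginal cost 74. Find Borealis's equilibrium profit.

Ionix's profit: π_I = (216 - 0.5Q)q_I - (97q_I). Setting ∂π_I/∂q_I = 0: 119 - q_I - (1/2)(q_B) = 0.
Borealis's first-order condition: 142 - q_B - (1/2)(q_I) = 0.
So q_I = (119 - (1/2)q_B) and q_B = (142 - (1/2)q_I).
Substituting one into the other gives q_I = 64 and q_B = 110.
Price P = 216 - (1/2)·174 = 129.
Borealis's profit: (129 - 74)·110 = 6050.

6050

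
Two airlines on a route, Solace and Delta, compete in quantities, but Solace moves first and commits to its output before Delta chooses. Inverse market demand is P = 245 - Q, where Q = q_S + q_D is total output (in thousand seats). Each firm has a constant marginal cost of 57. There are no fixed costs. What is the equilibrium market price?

Solve by backward induction. Given q_S, the follower Delta maximises π_D = (245 - q_S - q_D)q_D - 57q_D.
∂π_D/∂q_D = 188 - q_S - 2q_D = 0 gives the reaction function q_D = (188 - q_S)/2.
Solace substitutes q_D(q_S) into its own profit: π_S = q_S(245 - q_S - (188 - q_S)/2) - 57q_S = (151 - (1/2)q_S)q_S - 57q_S.
Maximising: ∂π_S/∂q_S = 94 - q_S = 0, giving q_S = 94.
Then q_D = (188 - 94)/2 = 47.
Total output Q = 141, so price P = 245 - 141 = 104.

104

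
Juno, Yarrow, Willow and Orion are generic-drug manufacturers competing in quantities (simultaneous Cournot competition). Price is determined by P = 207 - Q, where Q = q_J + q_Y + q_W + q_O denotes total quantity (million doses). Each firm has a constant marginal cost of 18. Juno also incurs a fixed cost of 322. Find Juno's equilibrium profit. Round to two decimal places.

1106.84

Each firm earns π_i = (207 - Q)q_i - 18q_i.
Setting ∂π_i/∂q_i = 0 with rivals' quantities fixed: 189 - 2q_i - Σ_{j≠i} q_j = 0.
By symmetry each firm produces the same amount; substituting Σ_{j≠i} q_j = 3q_i yields q_i = 189/5.
Price P = 207 - 756/5 = 279/5.
Juno's profit: (279/5 - 18)·(189/5) - 322 = 1106.8400.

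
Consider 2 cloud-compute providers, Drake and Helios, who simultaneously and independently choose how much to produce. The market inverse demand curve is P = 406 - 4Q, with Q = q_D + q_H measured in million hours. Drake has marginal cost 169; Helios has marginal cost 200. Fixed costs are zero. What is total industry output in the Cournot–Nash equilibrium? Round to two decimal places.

36.92

Drake's profit: π_D = (406 - 4Q)q_D - (169q_D). Setting ∂π_D/∂q_D = 0: 237 - 8q_D - 4(q_H) = 0.
Helios's profit: π_H = (406 - 4Q)q_H - (200q_H). Setting ∂π_H/∂q_H = 0: 206 - 8q_H - 4(q_D) = 0.
Rearranging gives the reaction functions q_D = (237 - 4q_H)/8 and q_H = (206 - 4q_D)/8.
Solving the pair: q_D = 67/3, q_H = 175/12.
Total output Q = 67/3 + 175/12 = 443/12.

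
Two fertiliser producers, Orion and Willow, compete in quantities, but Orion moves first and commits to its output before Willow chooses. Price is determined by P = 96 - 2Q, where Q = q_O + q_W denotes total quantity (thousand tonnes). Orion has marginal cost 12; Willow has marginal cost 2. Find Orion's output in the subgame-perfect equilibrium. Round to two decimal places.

The follower Willow best-responds to any q_O: π_W = (96 - 2Q)q_W - 2q_W.
Follower FOC: 94 - 2q_O - 4q_W = 0, so q_W(q_O) = (94 - 2q_O)/4.
The leader anticipates this reaction. Substituting into P = 96 - 2Q gives P = 49 - q_O, so π_O = (49 - q_O)q_O - 12q_O.
The leader's first-order condition 37 - 2q_O = 0 yields q_O = 37/2.
Then q_W = (94 - 2·(37/2))/4 = 57/4.

18.50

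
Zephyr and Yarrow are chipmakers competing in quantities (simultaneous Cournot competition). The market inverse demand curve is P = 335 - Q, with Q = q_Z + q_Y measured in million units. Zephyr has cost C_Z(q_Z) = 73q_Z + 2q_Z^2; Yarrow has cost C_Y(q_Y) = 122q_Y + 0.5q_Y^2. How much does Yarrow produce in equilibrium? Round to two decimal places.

Zephyr's profit: π_Z = (335 - Q)q_Z - (73q_Z + 2q_Z²). Setting ∂π_Z/∂q_Z = 0: 262 - 6q_Z - (q_Y) = 0.
Yarrow's first-order condition: 213 - 3q_Y - (q_Z) = 0.
So q_Z = (262 - q_Y)/6 and q_Y = (213 - q_Z)/3.
Substituting one into the other gives q_Z = 573/17 and q_Y = 1016/17.

59.76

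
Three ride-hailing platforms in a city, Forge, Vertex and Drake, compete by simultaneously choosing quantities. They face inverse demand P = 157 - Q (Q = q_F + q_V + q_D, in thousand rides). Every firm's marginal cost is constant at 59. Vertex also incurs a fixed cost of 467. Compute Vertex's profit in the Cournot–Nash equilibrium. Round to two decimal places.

133.25

Each firm earns π_i = (157 - Q)q_i - 59q_i.
First-order condition (treating rivals' output as given): 98 - 2q_i - Σ_{j≠i} q_j = 0.
With identical firms every q_j equals q_i, so Σ_{j≠i} q_j = 2q_i and 98 = 4q_i, giving q_i = 49/2.
Price P = 157 - 147/2 = 167/2.
Vertex's profit: (167/2 - 59)·(49/2) - 467 = 533/4.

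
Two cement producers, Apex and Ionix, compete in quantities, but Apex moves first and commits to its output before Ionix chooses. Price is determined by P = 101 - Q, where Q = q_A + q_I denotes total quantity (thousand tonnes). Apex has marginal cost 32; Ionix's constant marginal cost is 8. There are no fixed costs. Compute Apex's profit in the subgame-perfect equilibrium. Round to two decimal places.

253.13

Solve by backward induction. Given q_A, the follower Ionix maximises π_I = (101 - q_A - q_I)q_I - 8q_I.
Follower FOC: 93 - q_A - 2q_I = 0, so q_I(q_A) = (93 - q_A)/2.
Apex substitutes q_I(q_A) into its own profit: π_A = q_A(101 - q_A - (93 - q_A)/2) - 32q_A = (109/2 - (1/2)q_A)q_A - 32q_A.
Leader FOC: 45/2 - q_A = 0, so q_A = 45/2.
Then q_I = (93 - 45/2)/2 = 141/4.
Price P = 101 - 231/4 = 173/4.
Apex's profit: (173/4 - 32)·(45/2) = 253.1250.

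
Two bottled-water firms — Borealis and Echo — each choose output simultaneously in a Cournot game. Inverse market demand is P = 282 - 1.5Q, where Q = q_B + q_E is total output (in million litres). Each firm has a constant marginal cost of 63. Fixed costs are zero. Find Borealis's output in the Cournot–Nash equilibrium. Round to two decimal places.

48.67

Each firm earns π_i = (282 - 1.5Q)q_i - 63q_i.
Setting ∂π_i/∂q_i = 0 with rivals' quantities fixed: 219 - 3q_i - (3/2)q_j = 0.
With identical firms every q_j equals q_i, so q_j = q_i and 219 = (9/2)q_i, giving q_i = 146/3.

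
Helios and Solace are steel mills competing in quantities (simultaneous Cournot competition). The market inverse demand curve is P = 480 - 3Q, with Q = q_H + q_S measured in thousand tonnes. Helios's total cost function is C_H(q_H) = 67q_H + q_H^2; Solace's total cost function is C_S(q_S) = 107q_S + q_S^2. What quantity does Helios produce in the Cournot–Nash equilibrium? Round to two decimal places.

Helios's profit: π_H = (480 - 3Q)q_H - (67q_H + q_H²). Setting ∂π_H/∂q_H = 0: 413 - 8q_H - 3(q_S) = 0.
Solace's profit: π_S = (480 - 3Q)q_S - (107q_S + q_S²). Setting ∂π_S/∂q_S = 0: 373 - 8q_S - 3(q_H) = 0.
Best responses: q_H = (413 - 3q_S)/8, q_S = (373 - 3q_H)/8.
Substituting one into the other gives q_H = 437/11 and q_S = 349/11.

39.73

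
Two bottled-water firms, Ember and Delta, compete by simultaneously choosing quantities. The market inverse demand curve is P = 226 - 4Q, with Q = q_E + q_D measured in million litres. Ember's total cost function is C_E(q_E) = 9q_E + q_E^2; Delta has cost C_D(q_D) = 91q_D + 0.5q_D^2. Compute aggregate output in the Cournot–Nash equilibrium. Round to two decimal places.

25.61

Ember's profit: π_E = (226 - 4Q)q_E - (9q_E + q_E²). Setting ∂π_E/∂q_E = 0: 217 - 10q_E - 4(q_D) = 0.
Delta's first-order condition: 135 - 9q_D - 4(q_E) = 0.
Best responses: q_E = (217 - 4q_D)/10, q_D = (135 - 4q_E)/9.
Substituting one into the other gives q_E = 1413/74 and q_D = 241/37.
Total output Q = 1413/74 + 241/37 = 1895/74.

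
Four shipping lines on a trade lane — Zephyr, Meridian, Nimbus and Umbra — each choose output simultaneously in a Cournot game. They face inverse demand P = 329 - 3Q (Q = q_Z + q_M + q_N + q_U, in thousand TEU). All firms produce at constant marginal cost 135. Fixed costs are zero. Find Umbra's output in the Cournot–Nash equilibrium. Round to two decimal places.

Each firm earns π_i = (329 - 3Q)q_i - 135q_i.
First-order condition (treating rivals' output as given): 194 - 6q_i - 3·Σ_{j≠i} q_j = 0.
By symmetry each firm produces the same amount; substituting Σ_{j≠i} q_j = 3q_i yields q_i = 194/15.

12.93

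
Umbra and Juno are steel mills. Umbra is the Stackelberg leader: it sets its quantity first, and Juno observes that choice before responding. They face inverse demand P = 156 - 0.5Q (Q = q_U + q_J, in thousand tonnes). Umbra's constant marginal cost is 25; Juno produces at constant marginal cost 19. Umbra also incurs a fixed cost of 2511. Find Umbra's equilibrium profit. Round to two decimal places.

1395.25

The follower Juno best-responds to any q_U: π_J = (156 - 0.5Q)q_J - 19q_J.
Setting the follower's marginal profit to zero, 137 - (1/2)q_U - q_J = 0, i.e. q_J = (137 - (1/2)q_U).
The leader anticipates this reaction. Substituting into P = 156 - 0.5Q gives P = 175/2 - (1/4)q_U, so π_U = (175/2 - (1/4)q_U)q_U - 25q_U.
Leader FOC: 125/2 - (1/2)q_U = 0, so q_U = 125.
Then q_J = (137 - (1/2)·125) = 149/2.
Price P = 156 - (1/2)·(399/2) = 225/4.
Umbra's profit: (225/4 - 25)·125 - 2511 = 1395.2500.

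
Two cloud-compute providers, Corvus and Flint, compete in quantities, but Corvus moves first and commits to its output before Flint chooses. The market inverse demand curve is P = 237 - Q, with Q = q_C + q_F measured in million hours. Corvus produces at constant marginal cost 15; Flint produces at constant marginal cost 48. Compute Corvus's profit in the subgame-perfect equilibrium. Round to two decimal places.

Solve by backward induction. Given q_C, the follower Flint maximises π_F = (237 - q_C - q_F)q_F - 48q_F.
∂π_F/∂q_F = 189 - q_C - 2q_F = 0 gives the reaction function q_F = (189 - q_C)/2.
Corvus substitutes q_F(q_C) into its own profit: π_C = q_C(237 - q_C - (189 - q_C)/2) - 15q_C = (285/2 - (1/2)q_C)q_C - 15q_C.
Maximising: ∂π_C/∂q_C = 255/2 - q_C = 0, giving q_C = 255/2.
Then q_F = (189 - 255/2)/2 = 123/4.
Price P = 237 - 633/4 = 315/4.
Corvus's profit: (315/4 - 15)·(255/2) = 8128.1250.

8128.13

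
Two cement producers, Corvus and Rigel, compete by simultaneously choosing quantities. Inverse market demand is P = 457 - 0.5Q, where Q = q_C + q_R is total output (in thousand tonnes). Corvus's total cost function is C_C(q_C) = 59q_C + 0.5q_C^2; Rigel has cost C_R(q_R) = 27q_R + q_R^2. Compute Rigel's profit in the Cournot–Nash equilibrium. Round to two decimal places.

Corvus's profit: π_C = (457 - 0.5Q)q_C - (59q_C + (1/2)q_C²). Setting ∂π_C/∂q_C = 0: 398 - 2q_C - (1/2)(q_R) = 0.
Rigel's first-order condition: 430 - 3q_R - (1/2)(q_C) = 0.
So q_C = (398 - (1/2)q_R)/2 and q_R = (430 - (1/2)q_C)/3.
Solving the pair: q_C = 170.2609, q_R = 114.9565.
Price P = 457 - (1/2)·285.2174 = 314.3913.
Rigel's profit: 314.3913·114.9565 - 27·114.9565 - 114.9565² = 19822.5028.

19822.50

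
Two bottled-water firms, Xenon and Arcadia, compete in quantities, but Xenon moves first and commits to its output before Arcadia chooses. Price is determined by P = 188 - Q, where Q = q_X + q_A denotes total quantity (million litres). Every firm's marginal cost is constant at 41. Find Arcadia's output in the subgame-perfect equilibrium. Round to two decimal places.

36.75

The follower Arcadia best-responds to any q_X: π_A = (188 - Q)q_A - 41q_A.
Follower FOC: 147 - q_X - 2q_A = 0, so q_A(q_X) = (147 - q_X)/2.
Xenon substitutes q_A(q_X) into its own profit: π_X = q_X(188 - q_X - (147 - q_X)/2) - 41q_X = (229/2 - (1/2)q_X)q_X - 41q_X.
The leader's first-order condition 147/2 - q_X = 0 yields q_X = 147/2.
Then q_A = (147 - 147/2)/2 = 147/4.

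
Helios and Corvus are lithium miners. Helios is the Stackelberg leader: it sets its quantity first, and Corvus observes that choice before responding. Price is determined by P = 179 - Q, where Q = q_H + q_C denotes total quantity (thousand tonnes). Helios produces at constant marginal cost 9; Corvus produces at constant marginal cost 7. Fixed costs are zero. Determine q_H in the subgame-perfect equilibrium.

84

Solve by backward induction. Given q_H, the follower Corvus maximises π_C = (179 - q_H - q_C)q_C - 7q_C.
Setting the follower's marginal profit to zero, 172 - q_H - 2q_C = 0, i.e. q_C = (172 - q_H)/2.
Helios substitutes q_C(q_H) into its own profit: π_H = q_H(179 - q_H - (172 - q_H)/2) - 9q_H = (93 - (1/2)q_H)q_H - 9q_H.
Maximising: ∂π_H/∂q_H = 84 - q_H = 0, giving q_H = 84.
Then q_C = (172 - 84)/2 = 44.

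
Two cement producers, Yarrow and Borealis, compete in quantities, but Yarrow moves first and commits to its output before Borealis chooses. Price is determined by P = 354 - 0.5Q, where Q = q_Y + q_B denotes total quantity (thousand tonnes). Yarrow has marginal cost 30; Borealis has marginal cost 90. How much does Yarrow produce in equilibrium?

384

The follower Borealis best-responds to any q_Y: π_B = (354 - 0.5Q)q_B - 90q_B.
∂π_B/∂q_B = 264 - (1/2)q_Y - q_B = 0 gives the reaction function q_B = (264 - (1/2)q_Y).
Yarrow substitutes q_B(q_Y) into its own profit: π_Y = q_Y(354 - (1/2)q_Y - (264 - (1/2)q_Y)/2) - 30q_Y = (222 - (1/4)q_Y)q_Y - 30q_Y.
Maximising: ∂π_Y/∂q_Y = 192 - (1/2)q_Y = 0, giving q_Y = 384.
Then q_B = (264 - (1/2)·384) = 72.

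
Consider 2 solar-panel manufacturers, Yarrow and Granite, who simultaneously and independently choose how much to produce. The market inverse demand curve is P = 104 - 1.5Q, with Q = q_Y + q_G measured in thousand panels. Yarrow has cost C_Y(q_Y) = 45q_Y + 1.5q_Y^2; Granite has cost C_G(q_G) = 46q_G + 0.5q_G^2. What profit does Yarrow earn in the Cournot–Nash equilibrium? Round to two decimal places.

Yarrow's profit: π_Y = (104 - 1.5Q)q_Y - (45q_Y + (3/2)q_Y²). Setting ∂π_Y/∂q_Y = 0: 59 - 6q_Y - (3/2)(q_G) = 0.
Granite's first-order condition: 58 - 4q_G - (3/2)(q_Y) = 0.
Rearranging gives the reaction functions q_Y = (59 - (3/2)q_G)/6 and q_G = (58 - (3/2)q_Y)/4.
Substituting one into the other gives q_Y = 596/87 and q_G = 346/29.
Price P = 104 - (3/2)·(1634/87) = 75.8276.
Yarrow's profit: 75.8276·(596/87) - 45·(596/87) - (3/2)(596/87)² = 140.7911.

140.79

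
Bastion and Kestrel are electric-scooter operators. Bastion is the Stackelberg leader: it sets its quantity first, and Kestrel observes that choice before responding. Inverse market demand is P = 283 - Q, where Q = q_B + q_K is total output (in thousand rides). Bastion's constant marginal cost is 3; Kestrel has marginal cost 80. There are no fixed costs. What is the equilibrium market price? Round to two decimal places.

92.25

The follower Kestrel best-responds to any q_B: π_K = (283 - Q)q_K - 80q_K.
Follower FOC: 203 - q_B - 2q_K = 0, so q_K(q_B) = (203 - q_B)/2.
The leader anticipates this reaction. Substituting into P = 283 - Q gives P = 363/2 - (1/2)q_B, so π_B = (363/2 - (1/2)q_B)q_B - 3q_B.
Maximising: ∂π_B/∂q_B = 357/2 - q_B = 0, giving q_B = 357/2.
Then q_K = (203 - 357/2)/2 = 49/4.
Total output Q = 763/4, so price P = 283 - 763/4 = 369/4.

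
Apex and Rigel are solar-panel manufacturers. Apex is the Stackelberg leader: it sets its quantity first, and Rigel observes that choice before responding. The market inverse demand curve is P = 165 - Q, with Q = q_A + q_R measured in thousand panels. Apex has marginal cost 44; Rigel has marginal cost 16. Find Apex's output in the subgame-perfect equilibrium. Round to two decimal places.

46.50

The follower Rigel best-responds to any q_A: π_R = (165 - Q)q_R - 16q_R.
Setting the follower's marginal profit to zero, 149 - q_A - 2q_R = 0, i.e. q_R = (149 - q_A)/2.
The leader anticipates this reaction. Substituting into P = 165 - Q gives P = 181/2 - (1/2)q_A, so π_A = (181/2 - (1/2)q_A)q_A - 44q_A.
Maximising: ∂π_A/∂q_A = 93/2 - q_A = 0, giving q_A = 93/2.
Then q_R = (149 - 93/2)/2 = 205/4.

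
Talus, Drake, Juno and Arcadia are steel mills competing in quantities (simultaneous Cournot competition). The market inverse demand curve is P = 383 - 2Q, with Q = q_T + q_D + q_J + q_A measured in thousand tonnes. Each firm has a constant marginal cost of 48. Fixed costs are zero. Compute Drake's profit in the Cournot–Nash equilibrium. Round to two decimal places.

A representative firm's profit is π_i = q_i(383 - 2Q) - 48q_i.
Setting ∂π_i/∂q_i = 0 with rivals' quantities fixed: 335 - 4q_i - 2·Σ_{j≠i} q_j = 0.
By symmetry each firm produces the same amount; substituting Σ_{j≠i} q_j = 3q_i yields q_i = 335/10 = 67/2.
Price P = 383 - 2·134 = 115.
Drake's profit: (115 - 48)·(67/2) = 2244.5000.

2244.50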